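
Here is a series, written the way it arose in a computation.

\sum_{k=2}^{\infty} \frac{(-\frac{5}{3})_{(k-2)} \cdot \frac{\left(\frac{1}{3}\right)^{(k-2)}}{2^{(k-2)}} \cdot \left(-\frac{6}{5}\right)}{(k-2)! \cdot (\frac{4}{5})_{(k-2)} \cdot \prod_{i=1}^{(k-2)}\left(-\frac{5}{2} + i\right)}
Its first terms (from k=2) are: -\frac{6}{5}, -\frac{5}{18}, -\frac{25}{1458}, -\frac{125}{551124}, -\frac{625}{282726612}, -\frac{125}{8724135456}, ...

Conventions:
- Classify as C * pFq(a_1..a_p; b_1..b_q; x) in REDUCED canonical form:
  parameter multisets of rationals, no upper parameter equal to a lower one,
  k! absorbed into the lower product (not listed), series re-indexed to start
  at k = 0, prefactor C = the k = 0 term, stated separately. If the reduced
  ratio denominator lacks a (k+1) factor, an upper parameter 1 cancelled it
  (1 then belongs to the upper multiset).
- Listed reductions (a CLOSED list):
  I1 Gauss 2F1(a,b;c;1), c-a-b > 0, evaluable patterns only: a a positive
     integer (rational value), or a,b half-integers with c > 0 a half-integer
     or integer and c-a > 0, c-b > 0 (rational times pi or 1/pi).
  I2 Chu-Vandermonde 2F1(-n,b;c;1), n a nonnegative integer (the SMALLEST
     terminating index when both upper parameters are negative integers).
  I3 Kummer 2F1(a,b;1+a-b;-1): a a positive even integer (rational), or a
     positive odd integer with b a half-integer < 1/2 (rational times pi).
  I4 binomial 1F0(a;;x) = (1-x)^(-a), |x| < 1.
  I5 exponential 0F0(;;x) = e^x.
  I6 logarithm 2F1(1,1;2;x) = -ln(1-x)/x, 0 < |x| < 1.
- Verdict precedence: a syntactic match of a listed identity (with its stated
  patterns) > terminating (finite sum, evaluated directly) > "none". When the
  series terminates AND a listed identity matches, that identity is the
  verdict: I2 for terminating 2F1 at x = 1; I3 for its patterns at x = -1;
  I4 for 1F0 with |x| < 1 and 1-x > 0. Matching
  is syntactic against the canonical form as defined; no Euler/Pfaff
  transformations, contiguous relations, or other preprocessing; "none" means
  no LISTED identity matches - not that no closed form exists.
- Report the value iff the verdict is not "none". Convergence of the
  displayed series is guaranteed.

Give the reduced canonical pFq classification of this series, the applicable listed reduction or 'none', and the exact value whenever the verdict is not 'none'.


The series (x = \frac{1}{6}) is 1F2: upper {-\frac{5}{3}}, lower {-\frac{3}{2}, \frac{4}{5}}, prefactor -\frac{6}{5}. Verdict: none here - no I1-I6 shape fits x = \frac{1}{6} with lower {-\frac{3}{2}, \frac{4}{5}}.

The tell: x = \frac{1}{6} and the two k-th powers (C = -6/5) combine into one argument.
Step ratio: r(k) = \frac{1}{6} * (k-\frac{5}{3}) / [(k-\frac{3}{2}) (k+\frac{4}{5}) (k+1)] - rational in k, leading ratio \frac{1}{6}; with t_0 = -\frac{6}{5}, classification follows.


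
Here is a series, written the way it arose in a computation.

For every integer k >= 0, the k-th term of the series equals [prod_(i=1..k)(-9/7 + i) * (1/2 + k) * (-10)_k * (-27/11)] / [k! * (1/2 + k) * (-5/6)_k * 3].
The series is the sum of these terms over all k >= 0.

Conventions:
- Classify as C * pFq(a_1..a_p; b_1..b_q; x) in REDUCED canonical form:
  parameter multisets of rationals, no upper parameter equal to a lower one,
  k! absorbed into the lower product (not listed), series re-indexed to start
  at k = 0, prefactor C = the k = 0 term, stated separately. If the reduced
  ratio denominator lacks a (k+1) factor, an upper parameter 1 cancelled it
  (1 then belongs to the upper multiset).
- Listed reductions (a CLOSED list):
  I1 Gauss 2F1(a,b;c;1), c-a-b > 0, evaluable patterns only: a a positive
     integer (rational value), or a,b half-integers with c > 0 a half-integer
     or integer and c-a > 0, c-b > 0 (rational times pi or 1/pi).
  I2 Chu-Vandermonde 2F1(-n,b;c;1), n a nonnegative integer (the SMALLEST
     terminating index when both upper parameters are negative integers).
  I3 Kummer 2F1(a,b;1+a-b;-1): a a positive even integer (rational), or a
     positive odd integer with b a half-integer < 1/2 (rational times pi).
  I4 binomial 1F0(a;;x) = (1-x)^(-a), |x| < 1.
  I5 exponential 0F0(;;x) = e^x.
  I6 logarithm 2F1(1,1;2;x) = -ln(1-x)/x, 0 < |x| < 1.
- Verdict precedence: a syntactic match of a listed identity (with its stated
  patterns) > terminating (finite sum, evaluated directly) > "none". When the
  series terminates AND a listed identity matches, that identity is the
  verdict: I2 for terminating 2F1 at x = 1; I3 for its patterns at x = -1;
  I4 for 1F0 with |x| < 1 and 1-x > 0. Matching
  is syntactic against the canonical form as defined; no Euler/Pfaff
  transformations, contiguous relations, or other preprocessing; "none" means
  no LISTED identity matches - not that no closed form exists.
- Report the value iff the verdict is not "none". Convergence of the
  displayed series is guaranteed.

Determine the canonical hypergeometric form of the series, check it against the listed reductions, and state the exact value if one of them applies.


The tell: x = 1 and k + 1/2 divides numerator and denominator alike; C = -9/11, x = 1 after cancelling.
Term ratio: r(k) = 1 * (k-10) (k-2/7) / [(k-5/6) (k+1)] - poly over poly, x = 1 from leading terms; C = -9/11 at k = 0.

Canonical form: C = -9/11 times 2F1 with upper {-10, -2/7}, lower {-5/6}, x = 1. Verdict: the Chu-Vandermonde identity I2 fires (terminating 2F1 at x = 1 with n = 10, b = -2/7, c = -5/6). Value: -884284034314590981/310613087348437055.


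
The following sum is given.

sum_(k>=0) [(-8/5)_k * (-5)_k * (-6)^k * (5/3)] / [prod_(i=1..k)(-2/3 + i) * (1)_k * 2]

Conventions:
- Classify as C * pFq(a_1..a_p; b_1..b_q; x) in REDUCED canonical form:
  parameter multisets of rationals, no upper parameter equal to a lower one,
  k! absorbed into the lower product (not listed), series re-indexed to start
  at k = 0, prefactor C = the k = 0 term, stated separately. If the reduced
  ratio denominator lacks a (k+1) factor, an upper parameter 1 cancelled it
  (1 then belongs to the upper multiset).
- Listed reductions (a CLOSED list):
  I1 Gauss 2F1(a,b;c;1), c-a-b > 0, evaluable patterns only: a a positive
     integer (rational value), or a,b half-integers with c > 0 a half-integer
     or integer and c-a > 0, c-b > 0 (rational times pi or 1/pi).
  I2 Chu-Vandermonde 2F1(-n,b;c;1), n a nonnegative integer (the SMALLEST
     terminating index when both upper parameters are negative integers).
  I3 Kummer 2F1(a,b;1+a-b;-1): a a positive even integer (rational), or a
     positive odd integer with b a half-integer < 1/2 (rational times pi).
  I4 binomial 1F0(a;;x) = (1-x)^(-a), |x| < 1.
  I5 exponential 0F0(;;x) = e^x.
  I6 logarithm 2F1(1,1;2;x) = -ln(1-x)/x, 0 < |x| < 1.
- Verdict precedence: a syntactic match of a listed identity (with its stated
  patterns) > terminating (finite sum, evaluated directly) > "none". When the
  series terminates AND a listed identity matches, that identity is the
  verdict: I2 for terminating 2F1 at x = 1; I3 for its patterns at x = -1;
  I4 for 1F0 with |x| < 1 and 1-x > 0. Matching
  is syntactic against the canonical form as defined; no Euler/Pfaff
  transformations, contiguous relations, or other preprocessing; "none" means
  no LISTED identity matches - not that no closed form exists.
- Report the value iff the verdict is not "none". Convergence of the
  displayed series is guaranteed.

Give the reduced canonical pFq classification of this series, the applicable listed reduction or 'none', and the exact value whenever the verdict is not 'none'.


At argument -6: a 2F1 with upper {-5, -8/5}, lower {1/3}, scaled by C = 5/6. Verdict: terminating. (-5)_k vanishes past k = 5, leaving a 6-term sum, computed directly. Hence: 4424826547/1706250.

The tell: x = (-6) and the constant factors (prefactor 5/6) combine into one prefactor.
Adjacent-term ratio: r(k) = (-6) * (k-5) (k-8/5) / [(k+1/3) (k+1)] ; factor over Q: parameters, x = (-6), and C = 5/6.


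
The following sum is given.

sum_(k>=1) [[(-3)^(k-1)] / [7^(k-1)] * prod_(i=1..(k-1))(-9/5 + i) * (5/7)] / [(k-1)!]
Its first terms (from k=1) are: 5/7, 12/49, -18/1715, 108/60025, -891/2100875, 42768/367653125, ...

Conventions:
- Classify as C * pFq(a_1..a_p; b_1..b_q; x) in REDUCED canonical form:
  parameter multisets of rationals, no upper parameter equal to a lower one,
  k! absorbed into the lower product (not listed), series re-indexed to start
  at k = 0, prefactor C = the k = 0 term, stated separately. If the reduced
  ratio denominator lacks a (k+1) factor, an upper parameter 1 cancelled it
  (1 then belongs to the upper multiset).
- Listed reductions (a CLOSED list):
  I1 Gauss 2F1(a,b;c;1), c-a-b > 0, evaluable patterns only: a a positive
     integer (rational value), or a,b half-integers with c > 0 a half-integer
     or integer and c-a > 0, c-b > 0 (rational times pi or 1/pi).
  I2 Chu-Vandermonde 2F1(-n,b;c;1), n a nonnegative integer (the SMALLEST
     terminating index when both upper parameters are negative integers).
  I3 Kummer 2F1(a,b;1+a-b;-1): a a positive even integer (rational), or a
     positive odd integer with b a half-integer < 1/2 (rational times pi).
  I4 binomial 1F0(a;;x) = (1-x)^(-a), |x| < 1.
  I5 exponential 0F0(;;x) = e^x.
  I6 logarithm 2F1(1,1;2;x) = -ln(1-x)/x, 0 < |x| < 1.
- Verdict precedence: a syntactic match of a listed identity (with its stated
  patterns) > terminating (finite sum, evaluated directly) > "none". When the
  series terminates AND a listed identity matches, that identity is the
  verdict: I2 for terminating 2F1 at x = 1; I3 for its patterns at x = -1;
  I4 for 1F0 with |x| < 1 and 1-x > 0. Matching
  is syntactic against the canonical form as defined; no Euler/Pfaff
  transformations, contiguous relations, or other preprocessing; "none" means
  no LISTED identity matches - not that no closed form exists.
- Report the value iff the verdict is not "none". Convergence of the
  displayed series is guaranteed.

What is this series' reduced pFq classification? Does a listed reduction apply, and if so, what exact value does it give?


With C = 5/7: the canonical form is 1F0(-4/5; -; -3/7). Verdict (x = -3/7): the I4 binomial reduction applies (the 1F0 binomial series: exponent 4/5, x = -3/7). Its exact value is (5/7) * (10/7)^(4/5).

Key step: x = (-3/7) and the two geometric factors (C = 5/7, x = -3/7) combine into one argument.
Adjacent-term ratio: r(k) = (-3/7) * (k-4/5) / [(k+1)] - rational in k, leading ratio (-3/7); with t_0 = 5/7, classification follows.


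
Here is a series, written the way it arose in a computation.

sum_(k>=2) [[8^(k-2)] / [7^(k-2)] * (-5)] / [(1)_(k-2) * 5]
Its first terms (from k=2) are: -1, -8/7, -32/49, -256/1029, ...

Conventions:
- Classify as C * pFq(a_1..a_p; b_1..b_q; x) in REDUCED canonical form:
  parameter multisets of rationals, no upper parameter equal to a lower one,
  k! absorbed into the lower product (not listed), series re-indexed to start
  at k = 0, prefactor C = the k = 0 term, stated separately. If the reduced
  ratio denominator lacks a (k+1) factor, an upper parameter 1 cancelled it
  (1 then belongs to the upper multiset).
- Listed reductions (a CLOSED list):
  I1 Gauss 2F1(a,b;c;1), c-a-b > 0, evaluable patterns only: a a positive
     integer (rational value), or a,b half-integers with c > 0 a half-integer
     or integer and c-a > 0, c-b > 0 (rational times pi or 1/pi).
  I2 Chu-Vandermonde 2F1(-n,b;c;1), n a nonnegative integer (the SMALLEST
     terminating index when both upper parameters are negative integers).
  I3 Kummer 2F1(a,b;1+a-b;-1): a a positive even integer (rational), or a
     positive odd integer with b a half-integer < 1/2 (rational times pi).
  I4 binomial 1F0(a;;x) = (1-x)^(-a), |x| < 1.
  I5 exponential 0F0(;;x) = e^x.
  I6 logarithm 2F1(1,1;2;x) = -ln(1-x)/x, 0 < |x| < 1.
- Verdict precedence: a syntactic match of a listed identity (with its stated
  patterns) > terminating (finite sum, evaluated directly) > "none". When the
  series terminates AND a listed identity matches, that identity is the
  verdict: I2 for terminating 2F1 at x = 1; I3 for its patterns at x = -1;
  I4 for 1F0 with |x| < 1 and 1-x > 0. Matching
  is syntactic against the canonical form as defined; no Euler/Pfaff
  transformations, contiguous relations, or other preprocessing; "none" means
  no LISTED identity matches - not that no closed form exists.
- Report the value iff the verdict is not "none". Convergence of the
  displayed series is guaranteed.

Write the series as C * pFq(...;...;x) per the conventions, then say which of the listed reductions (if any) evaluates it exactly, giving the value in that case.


Key observation: with t_0 = -1, the two geometric factors (C = -1) combine into one argument.
Step ratio: r(k) = (8/7) * 1 / [(k+1)] ; factor over Q: parameters, x = (8/7), and C = -1.

With C = -1: the canonical form is 0F0(-; -; 8/7). Verdict: exponential (I5) fires (the 0F0 exponential series at x = 8/7). Sum: (-1) * e^(8/7).


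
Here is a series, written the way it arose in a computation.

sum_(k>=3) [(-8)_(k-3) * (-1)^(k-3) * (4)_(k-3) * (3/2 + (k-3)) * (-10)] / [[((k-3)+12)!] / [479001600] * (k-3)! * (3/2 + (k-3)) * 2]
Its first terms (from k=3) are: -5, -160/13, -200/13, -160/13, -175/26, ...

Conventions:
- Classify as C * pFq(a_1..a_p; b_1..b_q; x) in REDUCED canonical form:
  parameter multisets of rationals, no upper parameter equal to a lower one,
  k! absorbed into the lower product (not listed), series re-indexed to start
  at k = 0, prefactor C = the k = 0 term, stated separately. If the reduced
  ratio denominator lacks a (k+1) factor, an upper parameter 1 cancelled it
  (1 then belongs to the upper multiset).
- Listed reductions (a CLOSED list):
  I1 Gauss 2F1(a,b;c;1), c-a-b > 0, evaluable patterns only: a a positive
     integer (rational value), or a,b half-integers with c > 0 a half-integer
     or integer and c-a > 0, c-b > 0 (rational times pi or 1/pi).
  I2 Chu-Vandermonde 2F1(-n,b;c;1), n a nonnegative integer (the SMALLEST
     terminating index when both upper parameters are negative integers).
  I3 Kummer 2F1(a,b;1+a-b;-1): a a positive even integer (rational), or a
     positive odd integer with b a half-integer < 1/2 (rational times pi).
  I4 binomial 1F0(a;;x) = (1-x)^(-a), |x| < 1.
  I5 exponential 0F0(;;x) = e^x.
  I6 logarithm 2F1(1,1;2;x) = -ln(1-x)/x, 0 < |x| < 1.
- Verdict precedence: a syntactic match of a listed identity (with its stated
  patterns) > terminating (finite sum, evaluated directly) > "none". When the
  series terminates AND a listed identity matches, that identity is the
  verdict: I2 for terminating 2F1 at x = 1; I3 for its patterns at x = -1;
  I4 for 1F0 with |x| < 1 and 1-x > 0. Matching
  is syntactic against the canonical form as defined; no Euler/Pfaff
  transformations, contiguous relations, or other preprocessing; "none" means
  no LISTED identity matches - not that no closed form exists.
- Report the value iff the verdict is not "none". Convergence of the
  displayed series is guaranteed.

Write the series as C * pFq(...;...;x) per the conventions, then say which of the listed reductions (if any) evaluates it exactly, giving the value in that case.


This is -5 * 2F1(-8, 4; 13; -1) in reduced canonical form. Verdict at x = -1: Kummer (I3) matches (x = -1; c = 13 equals 1+a-b for upper {-8, 4}: listed pattern). Sum: -55.

Structural cue: t_0 being -5, the constant factors (C = -5) combine into one prefactor.
Adjacent-term ratio: r(k) = (-1) * (k-8) (k+4) / [(k+13) (k+1)] - rational in k, leading ratio (-1); with t_0 = -5, classification follows.


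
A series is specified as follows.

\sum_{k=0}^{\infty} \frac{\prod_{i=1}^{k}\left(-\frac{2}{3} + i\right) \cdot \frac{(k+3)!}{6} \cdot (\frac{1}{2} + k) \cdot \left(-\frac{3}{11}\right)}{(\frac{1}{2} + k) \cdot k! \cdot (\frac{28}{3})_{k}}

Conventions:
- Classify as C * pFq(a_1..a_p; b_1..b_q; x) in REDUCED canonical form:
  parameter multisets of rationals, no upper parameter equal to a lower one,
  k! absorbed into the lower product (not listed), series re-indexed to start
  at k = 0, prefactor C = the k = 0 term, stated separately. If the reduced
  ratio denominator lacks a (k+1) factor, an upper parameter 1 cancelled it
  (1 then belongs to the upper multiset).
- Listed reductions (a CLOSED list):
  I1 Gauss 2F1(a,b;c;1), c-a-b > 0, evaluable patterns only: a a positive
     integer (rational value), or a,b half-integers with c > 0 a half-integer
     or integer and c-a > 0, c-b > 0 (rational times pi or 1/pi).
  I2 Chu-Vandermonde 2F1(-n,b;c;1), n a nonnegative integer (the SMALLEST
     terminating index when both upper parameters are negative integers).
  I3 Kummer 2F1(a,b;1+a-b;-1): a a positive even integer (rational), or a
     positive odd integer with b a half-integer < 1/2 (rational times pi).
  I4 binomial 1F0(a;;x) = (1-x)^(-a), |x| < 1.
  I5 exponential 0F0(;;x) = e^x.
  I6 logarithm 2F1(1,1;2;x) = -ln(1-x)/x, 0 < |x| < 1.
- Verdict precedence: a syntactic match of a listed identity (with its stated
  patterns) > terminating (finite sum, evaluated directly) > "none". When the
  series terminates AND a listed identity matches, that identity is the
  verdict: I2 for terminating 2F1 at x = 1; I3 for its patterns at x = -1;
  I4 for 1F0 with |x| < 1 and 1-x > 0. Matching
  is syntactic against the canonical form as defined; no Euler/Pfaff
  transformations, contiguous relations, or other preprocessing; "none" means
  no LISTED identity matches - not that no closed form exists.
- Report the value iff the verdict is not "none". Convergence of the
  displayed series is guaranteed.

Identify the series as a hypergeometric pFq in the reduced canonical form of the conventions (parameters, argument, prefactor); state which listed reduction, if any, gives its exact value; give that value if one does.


This is -\frac{3}{11} * 2F1(\frac{1}{3}, 4; \frac{28}{3}; 1) in reduced canonical form. Verdict: the Gauss summation I1 matches (x = 1: the Gamma ratio telescopes since c-a-b = 5 > 0 and a = 4 in Z>0). Hence: -\frac{190}{567}.

First insight: from the first term -\frac{3}{11}: the factorial ratio (C = -3/11, x = 1) (k+a-1)!/(a-1)! is a rising factorial (a)_k.
Adjacent-term ratio: r(k) = 1 * (k+\frac{1}{3}) (k+4) / [(k+\frac{28}{3}) (k+1)] ; factor over Q: parameters, x = 1, and C = -\frac{3}{11}.


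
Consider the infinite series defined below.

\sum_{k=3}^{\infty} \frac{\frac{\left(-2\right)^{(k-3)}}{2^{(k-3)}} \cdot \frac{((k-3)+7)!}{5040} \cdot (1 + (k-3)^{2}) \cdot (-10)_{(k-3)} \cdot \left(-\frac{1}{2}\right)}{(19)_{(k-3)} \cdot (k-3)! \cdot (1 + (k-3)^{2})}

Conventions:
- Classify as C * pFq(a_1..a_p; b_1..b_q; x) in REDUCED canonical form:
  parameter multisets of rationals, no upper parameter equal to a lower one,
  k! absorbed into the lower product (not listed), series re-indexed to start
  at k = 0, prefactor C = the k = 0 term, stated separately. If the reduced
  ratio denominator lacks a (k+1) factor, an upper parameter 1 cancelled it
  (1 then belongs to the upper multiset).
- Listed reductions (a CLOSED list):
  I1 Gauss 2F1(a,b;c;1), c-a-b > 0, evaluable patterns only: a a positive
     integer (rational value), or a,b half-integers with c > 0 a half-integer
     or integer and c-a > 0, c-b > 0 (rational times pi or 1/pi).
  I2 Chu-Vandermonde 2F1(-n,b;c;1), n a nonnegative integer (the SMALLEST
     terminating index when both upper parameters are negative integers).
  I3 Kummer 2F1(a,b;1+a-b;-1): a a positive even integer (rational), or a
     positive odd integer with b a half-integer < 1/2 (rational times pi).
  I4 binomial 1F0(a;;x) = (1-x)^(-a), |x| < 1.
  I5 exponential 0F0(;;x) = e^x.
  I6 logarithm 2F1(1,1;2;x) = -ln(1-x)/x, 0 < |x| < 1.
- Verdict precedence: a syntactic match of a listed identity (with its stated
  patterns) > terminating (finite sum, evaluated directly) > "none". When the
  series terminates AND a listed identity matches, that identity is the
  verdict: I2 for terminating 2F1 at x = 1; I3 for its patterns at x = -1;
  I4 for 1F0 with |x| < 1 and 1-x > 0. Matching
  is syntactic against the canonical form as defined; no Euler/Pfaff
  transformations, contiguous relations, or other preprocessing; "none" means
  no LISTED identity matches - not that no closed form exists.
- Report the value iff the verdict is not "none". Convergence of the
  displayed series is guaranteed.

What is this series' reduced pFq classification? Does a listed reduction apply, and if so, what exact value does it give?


Classification (C = -\frac{1}{2}): 2F1 with upper {-10, 8}, lower {19}, argument x = -1. Verdict: this is Kummer (I3) (x = -1; c = 19 equals 1+a-b for upper {-10, 8}: listed pattern). Exact value: -\frac{153}{7}.

Structural cue: t_0 being -\frac{1}{2}, striking the common factor k^2 + 1 reduces the term (C = -1/2, x = -1).
Adjacent-term ratio: r(k) = -1 * (k-10) (k+8) / [(k+19) (k+1)] - rational; roots negated = parameters, x = -1, C = -\frac{1}{2}.


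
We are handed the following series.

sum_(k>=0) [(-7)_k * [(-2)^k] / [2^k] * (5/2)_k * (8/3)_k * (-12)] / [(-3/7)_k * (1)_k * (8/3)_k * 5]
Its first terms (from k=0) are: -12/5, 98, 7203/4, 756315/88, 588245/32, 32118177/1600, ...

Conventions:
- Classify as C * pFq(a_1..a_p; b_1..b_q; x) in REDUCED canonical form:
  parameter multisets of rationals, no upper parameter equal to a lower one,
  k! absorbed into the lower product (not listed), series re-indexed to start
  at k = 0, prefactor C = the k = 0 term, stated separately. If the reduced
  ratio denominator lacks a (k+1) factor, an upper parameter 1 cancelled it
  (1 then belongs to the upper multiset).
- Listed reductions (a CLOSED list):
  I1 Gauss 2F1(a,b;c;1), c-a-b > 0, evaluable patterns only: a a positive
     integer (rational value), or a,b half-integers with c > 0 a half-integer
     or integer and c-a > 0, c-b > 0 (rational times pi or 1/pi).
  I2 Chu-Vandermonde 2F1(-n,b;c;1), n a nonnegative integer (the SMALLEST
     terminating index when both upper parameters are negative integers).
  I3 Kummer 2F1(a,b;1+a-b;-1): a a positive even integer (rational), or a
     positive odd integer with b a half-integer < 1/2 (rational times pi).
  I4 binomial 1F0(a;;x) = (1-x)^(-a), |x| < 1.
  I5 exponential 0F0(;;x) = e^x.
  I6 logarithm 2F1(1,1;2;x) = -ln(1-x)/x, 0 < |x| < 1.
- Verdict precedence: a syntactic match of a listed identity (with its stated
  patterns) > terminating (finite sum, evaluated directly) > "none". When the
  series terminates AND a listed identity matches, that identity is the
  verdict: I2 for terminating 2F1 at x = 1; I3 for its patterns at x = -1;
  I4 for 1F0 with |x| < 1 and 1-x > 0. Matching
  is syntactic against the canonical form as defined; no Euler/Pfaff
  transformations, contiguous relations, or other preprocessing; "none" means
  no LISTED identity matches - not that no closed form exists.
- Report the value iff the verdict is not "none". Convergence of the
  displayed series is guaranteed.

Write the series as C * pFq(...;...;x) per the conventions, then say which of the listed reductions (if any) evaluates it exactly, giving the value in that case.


Prefactor -12/5, argument -1: 2F1 with upper {-7, 5/2} over lower {-3/7}. Verdict: terminating (-7 upstairs). 8 nonzero terms in all; added directly. Its exact value is 140389687721/2252800.

The tell: x = (-1) and the two k-th powers (prefactor -12/5) combine into one argument.
Adjacent-term ratio: r(k) = (-1) * (k-7) (k+5/2) / [(k-3/7) (k+1)] - rational in k, leading ratio (-1); with t_0 = -12/5, classification follows.


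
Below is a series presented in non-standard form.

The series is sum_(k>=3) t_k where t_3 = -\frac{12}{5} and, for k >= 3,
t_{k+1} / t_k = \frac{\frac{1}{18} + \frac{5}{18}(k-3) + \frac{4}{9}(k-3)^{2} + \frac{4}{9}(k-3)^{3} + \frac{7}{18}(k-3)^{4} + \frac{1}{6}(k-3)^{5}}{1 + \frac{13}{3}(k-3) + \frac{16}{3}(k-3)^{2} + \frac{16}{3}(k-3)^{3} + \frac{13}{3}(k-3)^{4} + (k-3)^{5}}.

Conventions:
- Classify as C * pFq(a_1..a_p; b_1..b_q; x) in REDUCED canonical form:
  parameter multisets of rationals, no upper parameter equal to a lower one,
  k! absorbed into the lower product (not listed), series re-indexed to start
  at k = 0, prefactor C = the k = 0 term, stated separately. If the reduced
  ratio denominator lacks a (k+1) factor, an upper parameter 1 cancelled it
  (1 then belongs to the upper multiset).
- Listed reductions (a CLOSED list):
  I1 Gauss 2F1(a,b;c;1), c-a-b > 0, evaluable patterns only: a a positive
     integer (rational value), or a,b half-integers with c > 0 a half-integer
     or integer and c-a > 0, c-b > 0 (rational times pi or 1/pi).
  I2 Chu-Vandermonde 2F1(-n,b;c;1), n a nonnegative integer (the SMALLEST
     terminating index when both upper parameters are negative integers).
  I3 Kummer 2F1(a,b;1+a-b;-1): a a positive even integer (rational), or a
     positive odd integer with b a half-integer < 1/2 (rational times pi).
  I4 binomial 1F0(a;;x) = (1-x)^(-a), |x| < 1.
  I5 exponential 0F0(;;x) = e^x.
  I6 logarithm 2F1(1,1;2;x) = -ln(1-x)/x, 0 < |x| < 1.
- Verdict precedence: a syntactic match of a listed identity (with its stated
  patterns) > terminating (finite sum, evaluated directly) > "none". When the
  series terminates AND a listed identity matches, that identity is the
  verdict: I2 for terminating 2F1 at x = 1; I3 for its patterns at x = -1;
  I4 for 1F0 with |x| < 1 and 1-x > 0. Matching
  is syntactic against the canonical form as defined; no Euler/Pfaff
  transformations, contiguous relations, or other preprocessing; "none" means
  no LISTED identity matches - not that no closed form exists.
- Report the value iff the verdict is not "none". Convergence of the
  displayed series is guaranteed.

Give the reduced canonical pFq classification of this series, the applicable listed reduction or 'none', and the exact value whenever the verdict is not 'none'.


At argument \frac{1}{6}: a 2F1 with upper {1, 1}, lower {3}, scaled by C = -\frac{12}{5}. Verdict: none. A 2F1 with upper {1, 1} fits none of I1-I6 at x = \frac{1}{6}; the sum runs forever.

Key observation: with t_0 = -\frac{12}{5}, the parameter 1/3 appears in both the upper and lower lists and cancels (alongside the other common factor).
Adjacent-term ratio: r(k) = \frac{1}{6} * (k+1) (k+1) / [(k+3) (k+1)] - rational in k. x = \frac{1}{6}; t_0 = -\frac{12}{5}; negate the roots.


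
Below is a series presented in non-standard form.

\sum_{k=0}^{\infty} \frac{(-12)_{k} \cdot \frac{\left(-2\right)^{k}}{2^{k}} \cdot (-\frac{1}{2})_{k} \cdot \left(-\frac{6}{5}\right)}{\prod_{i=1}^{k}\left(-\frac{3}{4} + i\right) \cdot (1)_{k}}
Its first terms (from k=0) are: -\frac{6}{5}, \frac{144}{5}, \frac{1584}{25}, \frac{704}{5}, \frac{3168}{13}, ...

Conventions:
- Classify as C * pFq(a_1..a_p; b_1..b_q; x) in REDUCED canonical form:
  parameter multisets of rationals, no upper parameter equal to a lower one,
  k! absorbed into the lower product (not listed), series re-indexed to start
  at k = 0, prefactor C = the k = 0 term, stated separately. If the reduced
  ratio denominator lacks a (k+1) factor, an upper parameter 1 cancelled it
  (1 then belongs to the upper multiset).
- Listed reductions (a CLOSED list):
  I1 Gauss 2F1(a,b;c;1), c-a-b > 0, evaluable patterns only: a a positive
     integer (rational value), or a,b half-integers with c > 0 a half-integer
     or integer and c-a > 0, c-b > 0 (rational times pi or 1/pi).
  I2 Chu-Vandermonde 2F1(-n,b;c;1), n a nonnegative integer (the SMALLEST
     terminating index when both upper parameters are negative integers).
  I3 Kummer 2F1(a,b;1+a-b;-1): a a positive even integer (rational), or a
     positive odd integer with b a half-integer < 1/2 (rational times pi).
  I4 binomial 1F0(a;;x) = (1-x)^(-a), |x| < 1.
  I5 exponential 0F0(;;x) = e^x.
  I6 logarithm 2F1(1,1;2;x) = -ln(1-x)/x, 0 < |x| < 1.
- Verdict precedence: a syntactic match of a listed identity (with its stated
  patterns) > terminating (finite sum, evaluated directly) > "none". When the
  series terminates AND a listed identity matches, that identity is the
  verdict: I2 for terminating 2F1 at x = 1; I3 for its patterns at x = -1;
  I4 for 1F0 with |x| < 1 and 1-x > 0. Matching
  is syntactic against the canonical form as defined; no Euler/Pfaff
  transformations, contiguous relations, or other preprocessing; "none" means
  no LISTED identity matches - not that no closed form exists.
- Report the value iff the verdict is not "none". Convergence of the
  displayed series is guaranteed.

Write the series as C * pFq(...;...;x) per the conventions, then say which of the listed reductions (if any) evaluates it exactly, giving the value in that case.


Prefactor -\frac{6}{5}, argument -1: 2F1 with upper {-12, -\frac{1}{2}} over lower {\frac{1}{4}}. Verdict: terminating - upper -12 stops the sum at k = 12; the 13 terms are added exactly. Its exact value is \frac{1905926588114}{1215306625}.

Key step: t_0 being -\frac{6}{5}, the two k-th powers (C = -6/5, x = -1) combine into one argument.
Consecutive-term ratio: r(k) = -1 * (k-12) (k-\frac{1}{2}) / [(k+\frac{1}{4}) (k+1)] - rational in k. x = -1; t_0 = -\frac{6}{5}; negate the roots.


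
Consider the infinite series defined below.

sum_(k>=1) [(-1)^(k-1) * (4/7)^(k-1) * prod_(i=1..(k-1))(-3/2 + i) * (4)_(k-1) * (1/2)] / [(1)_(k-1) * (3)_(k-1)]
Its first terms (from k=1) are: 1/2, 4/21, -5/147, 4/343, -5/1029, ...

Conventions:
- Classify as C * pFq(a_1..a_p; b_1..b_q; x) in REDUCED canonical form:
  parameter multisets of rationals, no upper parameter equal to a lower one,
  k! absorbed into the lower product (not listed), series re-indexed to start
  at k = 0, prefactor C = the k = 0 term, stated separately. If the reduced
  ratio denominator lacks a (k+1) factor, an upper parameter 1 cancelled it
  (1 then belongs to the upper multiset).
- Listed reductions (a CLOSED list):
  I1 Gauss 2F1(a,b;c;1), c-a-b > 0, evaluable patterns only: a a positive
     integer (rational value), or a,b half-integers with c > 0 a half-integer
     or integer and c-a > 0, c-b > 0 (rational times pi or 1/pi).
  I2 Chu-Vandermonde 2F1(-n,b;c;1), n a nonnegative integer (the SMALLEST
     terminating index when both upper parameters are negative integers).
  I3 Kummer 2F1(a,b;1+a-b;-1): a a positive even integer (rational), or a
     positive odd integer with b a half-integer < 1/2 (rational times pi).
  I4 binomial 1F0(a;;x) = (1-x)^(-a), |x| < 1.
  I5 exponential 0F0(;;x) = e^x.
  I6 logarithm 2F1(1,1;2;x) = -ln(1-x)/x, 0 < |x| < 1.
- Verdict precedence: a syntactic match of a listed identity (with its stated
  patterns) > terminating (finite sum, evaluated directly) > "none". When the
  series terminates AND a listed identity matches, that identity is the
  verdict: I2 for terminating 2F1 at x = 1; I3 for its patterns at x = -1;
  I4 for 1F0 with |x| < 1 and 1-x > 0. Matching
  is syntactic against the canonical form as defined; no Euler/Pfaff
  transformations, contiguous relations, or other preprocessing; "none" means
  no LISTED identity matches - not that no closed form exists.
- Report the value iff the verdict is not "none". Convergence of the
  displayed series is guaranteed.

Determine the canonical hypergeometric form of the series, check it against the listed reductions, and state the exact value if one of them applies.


x = -4/7 here; the reduced form reads 2F1, upper {-1/2, 4}, lower {3}, C = 1/2. Verdict: none (x = -4/7): each listed identity misses the multisets {-1/2, 4} ; {3}.

Key observation: t_0 being 1/2, the running product (C = 1/2, x = -4/7) telescopes to a rising factorial.
Adjacent-term ratio: r(k) = (-4/7) * (k-1/2) (k+4) / [(k+3) (k+1)] - rational in k, leading ratio (-4/7); with t_0 = 1/2, classification follows.


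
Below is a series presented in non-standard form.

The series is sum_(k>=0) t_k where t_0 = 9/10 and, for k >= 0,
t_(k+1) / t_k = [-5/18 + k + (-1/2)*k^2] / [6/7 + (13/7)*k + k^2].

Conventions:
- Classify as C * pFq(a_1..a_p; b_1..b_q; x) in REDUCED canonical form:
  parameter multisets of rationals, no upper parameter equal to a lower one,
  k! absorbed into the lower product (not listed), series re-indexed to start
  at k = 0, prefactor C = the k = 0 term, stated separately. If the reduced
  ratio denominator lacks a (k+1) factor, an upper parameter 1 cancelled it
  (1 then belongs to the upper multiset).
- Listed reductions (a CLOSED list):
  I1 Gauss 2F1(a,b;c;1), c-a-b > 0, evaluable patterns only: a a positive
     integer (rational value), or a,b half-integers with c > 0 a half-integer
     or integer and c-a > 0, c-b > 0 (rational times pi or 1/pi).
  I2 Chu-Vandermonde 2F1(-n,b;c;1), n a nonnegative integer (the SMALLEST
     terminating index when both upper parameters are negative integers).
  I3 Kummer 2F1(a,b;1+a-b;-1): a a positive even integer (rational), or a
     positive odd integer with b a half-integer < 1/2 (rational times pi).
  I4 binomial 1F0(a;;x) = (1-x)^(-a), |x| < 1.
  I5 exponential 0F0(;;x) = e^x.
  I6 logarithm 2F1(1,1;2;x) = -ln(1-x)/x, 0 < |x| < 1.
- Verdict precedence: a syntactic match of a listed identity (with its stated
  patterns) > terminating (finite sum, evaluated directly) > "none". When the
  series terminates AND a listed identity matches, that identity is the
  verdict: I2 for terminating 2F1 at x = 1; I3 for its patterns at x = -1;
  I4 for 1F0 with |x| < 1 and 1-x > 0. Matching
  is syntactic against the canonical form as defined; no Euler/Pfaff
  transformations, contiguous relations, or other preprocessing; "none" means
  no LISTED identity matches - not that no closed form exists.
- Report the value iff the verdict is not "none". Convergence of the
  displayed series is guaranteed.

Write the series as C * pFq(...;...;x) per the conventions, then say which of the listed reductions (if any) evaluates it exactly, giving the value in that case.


Classification (C = 9/10): 2F1 with upper {-5/3, -1/3}, lower {6/7}, argument x = -1/2. Verdict: no listed reduction: x = -1/2 and upper {-5/3, -1/3} fail every I1-I6 pattern.

Key observation: t_0 = 9/10 here, and the expanded ratio factors over Q; C = 9/10, x = -1/2, roots give parameters.
Step ratio: r(k) = (-1/2) * (k-5/3) (k-1/3) / [(k+6/7) (k+1)] - poly over poly, x = (-1/2) from leading terms; C = 9/10 at k = 0.


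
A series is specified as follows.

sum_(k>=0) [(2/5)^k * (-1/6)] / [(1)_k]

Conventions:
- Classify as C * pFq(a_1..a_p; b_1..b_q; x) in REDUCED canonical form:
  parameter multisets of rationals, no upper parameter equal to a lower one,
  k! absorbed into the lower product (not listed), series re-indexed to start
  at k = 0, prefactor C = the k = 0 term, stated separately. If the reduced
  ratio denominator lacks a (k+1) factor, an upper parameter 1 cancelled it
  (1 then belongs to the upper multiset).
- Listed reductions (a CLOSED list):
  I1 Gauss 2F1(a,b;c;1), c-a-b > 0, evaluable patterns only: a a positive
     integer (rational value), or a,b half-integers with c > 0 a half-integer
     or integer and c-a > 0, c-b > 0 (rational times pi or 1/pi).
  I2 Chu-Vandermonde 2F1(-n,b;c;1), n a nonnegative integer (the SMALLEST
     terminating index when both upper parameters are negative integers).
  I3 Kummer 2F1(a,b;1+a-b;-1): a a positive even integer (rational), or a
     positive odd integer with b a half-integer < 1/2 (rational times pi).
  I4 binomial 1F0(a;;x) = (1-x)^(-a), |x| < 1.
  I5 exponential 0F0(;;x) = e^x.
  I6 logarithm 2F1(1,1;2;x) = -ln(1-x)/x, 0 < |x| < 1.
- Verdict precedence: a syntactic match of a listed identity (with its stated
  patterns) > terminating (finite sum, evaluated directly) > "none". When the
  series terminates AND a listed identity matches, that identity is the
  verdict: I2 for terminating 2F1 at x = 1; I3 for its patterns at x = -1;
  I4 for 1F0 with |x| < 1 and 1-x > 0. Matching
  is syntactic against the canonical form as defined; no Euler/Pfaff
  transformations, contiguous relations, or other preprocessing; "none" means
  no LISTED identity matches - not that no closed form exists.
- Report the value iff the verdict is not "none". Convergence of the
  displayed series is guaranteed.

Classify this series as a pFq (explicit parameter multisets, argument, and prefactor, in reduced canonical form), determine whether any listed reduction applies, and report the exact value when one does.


Classification (C = -1/6): 0F0 with upper {-}, lower {-}, argument x = 2/5. Verdict (x = 2/5): the exponential series (I5) applies (the 0F0 exponential series at x = 2/5). Its exact value is (-1/6) * e^(2/5).

The tell: t_0 = -1/6 here, and (1)_k (C = -1/6, x = 2/5) is k! itself.
Ratio: r(k) = (2/5) * 1 / [(k+1)] ; factor over Q: parameters, x = (2/5), and C = -1/6.


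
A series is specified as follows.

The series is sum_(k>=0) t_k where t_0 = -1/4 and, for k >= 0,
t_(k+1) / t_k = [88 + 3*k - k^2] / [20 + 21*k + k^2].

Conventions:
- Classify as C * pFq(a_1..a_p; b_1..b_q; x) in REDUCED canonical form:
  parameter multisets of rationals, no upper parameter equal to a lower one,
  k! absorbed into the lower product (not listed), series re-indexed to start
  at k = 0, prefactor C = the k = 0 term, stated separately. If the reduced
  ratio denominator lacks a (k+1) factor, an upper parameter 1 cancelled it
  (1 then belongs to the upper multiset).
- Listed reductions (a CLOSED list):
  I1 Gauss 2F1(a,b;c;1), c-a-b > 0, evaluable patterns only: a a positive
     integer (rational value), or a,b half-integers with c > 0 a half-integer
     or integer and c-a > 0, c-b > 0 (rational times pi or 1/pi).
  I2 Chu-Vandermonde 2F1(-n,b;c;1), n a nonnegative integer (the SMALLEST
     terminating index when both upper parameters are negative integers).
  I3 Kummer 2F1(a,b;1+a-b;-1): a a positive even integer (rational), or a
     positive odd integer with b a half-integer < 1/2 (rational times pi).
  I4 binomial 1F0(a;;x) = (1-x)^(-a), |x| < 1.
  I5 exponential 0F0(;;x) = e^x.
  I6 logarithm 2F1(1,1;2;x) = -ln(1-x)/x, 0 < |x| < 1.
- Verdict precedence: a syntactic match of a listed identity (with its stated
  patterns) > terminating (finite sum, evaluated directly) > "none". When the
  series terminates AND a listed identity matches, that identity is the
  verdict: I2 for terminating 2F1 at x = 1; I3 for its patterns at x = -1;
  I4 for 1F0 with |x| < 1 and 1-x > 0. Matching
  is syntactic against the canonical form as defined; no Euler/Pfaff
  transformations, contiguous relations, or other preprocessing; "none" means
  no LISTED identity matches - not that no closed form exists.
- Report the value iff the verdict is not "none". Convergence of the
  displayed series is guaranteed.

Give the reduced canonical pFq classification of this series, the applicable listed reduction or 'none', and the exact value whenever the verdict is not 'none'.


Reduced: x = -1, 2F1, upper = {-11, 8}, lower = {20}, C = -1/4. Verdict at x = -1: Kummer's theorem (I3) matches (x = -1; c = 20 equals 1+a-b for upper {-11, 8}: listed pattern). Value: -969/70.

Structural cue: t_0 being -1/4, factor the ratio over Q (C = -1/4): negated roots = parameters.
Term ratio: r(k) = (-1) * (k-11) (k+8) / [(k+20) (k+1)] - rational in k, leading ratio (-1); with t_0 = -1/4, classification follows.


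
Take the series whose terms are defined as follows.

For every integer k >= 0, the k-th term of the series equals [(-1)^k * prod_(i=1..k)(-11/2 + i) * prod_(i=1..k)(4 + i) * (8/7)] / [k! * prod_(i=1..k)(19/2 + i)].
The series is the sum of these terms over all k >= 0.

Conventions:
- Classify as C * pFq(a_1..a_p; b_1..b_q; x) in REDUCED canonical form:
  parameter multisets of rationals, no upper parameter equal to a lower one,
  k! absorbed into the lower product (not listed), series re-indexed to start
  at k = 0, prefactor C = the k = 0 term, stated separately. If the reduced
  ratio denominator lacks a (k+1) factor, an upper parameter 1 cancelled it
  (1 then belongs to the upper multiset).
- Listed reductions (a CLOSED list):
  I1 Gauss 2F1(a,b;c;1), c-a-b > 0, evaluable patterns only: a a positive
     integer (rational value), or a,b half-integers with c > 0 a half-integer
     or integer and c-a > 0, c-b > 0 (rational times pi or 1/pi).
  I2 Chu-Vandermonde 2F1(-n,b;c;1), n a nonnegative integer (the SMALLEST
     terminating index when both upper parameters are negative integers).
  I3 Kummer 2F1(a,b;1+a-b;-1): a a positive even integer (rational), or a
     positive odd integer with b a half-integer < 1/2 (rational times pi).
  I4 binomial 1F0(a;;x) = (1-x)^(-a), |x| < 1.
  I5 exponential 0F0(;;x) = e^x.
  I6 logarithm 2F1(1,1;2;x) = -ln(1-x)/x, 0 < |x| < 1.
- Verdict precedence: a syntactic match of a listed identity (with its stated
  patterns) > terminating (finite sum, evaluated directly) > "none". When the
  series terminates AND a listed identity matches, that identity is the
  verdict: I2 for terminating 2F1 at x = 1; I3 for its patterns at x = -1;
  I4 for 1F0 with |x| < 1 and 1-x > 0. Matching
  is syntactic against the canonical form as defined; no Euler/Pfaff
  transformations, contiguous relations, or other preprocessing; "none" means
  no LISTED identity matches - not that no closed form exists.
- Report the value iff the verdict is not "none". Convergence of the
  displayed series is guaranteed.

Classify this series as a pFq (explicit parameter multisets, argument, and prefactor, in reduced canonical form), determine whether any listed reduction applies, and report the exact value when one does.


Canonical form: C = 8/7 times 2F1 with upper {-9/2, 5}, lower {21/2}, x = -1. Verdict: Kummer (I3) fires (x = -1; c = 21/2 equals 1+a-b for upper {-9/2, 5}: listed pattern). Hence: (2078505/917504) * pi.

The tell: from the first term 8/7: the running product (C = 8/7) telescopes to a rising factorial.
Step ratio: r(k) = (-1) * (k-9/2) (k+5) / [(k+21/2) (k+1)] - rational in k, leading ratio (-1); with t_0 = 8/7, classification follows.
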